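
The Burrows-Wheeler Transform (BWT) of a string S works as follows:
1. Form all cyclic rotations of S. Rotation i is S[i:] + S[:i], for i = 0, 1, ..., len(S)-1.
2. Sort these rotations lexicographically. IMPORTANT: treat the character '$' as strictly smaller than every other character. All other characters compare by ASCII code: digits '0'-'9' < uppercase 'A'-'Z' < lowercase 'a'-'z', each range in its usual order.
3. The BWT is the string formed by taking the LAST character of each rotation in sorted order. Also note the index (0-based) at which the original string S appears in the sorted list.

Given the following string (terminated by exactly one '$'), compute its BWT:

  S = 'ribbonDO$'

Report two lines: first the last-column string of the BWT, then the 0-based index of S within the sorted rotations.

Answer: OnDibrob$
8

Derivation:
All 9 rotations (rotation i = S[i:]+S[:i]):
  rot[0] = ribbonDO$
  rot[1] = ibbonDO$r
  rot[2] = bbonDO$ri
  rot[3] = bonDO$rib
  rot[4] = onDO$ribb
  rot[5] = nDO$ribbo
  rot[6] = DO$ribbon
  rot[7] = O$ribbonD
  rot[8] = $ribbonDO
Sorted (with $ < everything):
  sorted[0] = $ribbonDO  (last char: 'O')
  sorted[1] = DO$ribbon  (last char: 'n')
  sorted[2] = O$ribbonD  (last char: 'D')
  sorted[3] = bbonDO$ri  (last char: 'i')
  sorted[4] = bonDO$rib  (last char: 'b')
  sorted[5] = ibbonDO$r  (last char: 'r')
  sorted[6] = nDO$ribbo  (last char: 'o')
  sorted[7] = onDO$ribb  (last char: 'b')
  sorted[8] = ribbonDO$  (last char: '$')
Last column: OnDibrob$
Original string S is at sorted index 8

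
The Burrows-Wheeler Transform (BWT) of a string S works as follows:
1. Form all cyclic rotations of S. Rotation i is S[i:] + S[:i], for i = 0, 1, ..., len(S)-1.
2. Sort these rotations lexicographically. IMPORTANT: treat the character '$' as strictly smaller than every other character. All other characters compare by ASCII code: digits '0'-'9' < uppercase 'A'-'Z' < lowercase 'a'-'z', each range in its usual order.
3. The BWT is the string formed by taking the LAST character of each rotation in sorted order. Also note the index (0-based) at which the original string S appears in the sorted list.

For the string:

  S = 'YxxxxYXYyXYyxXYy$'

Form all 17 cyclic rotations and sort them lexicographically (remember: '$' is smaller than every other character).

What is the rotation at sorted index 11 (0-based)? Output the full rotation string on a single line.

Answer: xxYXYyXYyxXYy$Yxx

Derivation:
All 17 rotations (rotation i = S[i:]+S[:i]):
  rot[0] = YxxxxYXYyXYyxXYy$
  rot[1] = xxxxYXYyXYyxXYy$Y
  rot[2] = xxxYXYyXYyxXYy$Yx
  rot[3] = xxYXYyXYyxXYy$Yxx
  rot[4] = xYXYyXYyxXYy$Yxxx
  rot[5] = YXYyXYyxXYy$Yxxxx
  rot[6] = XYyXYyxXYy$YxxxxY
  rot[7] = YyXYyxXYy$YxxxxYX
  rot[8] = yXYyxXYy$YxxxxYXY
  rot[9] = XYyxXYy$YxxxxYXYy
  rot[10] = YyxXYy$YxxxxYXYyX
  rot[11] = yxXYy$YxxxxYXYyXY
  rot[12] = xXYy$YxxxxYXYyXYy
  rot[13] = XYy$YxxxxYXYyXYyx
  rot[14] = Yy$YxxxxYXYyXYyxX
  rot[15] = y$YxxxxYXYyXYyxXY
  rot[16] = $YxxxxYXYyXYyxXYy
Sorted (with $ < everything):
  sorted[0] = $YxxxxYXYyXYyxXYy
  sorted[1] = XYy$YxxxxYXYyXYyx
  sorted[2] = XYyXYyxXYy$YxxxxY
  sorted[3] = XYyxXYy$YxxxxYXYy
  sorted[4] = YXYyXYyxXYy$Yxxxx
  sorted[5] = YxxxxYXYyXYyxXYy$
  sorted[6] = Yy$YxxxxYXYyXYyxX
  sorted[7] = YyXYyxXYy$YxxxxYX
  sorted[8] = YyxXYy$YxxxxYXYyX
  sorted[9] = xXYy$YxxxxYXYyXYy
  sorted[10] = xYXYyXYyxXYy$Yxxx
  sorted[11] = xxYXYyXYyxXYy$Yxx
  sorted[12] = xxxYXYyXYyxXYy$Yx
  sorted[13] = xxxxYXYyXYyxXYy$Y
  sorted[14] = y$YxxxxYXYyXYyxXY
  sorted[15] = yXYyxXYy$YxxxxYXY
  sorted[16] = yxXYy$YxxxxYXYyXY
sorted[11] = xxYXYyXYyxXYy$Yxx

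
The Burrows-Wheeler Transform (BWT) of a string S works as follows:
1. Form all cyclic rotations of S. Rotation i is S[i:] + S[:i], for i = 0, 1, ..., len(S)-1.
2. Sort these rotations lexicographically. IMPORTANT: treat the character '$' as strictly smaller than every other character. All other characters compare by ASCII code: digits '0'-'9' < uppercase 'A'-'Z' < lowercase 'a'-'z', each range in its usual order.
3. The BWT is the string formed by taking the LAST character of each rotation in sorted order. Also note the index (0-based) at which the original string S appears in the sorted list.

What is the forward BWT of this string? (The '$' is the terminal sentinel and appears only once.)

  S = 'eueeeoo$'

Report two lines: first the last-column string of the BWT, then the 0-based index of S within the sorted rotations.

All 8 rotations (rotation i = S[i:]+S[:i]):
  rot[0] = eueeeoo$
  rot[1] = ueeeoo$e
  rot[2] = eeeoo$eu
  rot[3] = eeoo$eue
  rot[4] = eoo$euee
  rot[5] = oo$eueee
  rot[6] = o$eueeeo
  rot[7] = $eueeeoo
Sorted (with $ < everything):
  sorted[0] = $eueeeoo  (last char: 'o')
  sorted[1] = eeeoo$eu  (last char: 'u')
  sorted[2] = eeoo$eue  (last char: 'e')
  sorted[3] = eoo$euee  (last char: 'e')
  sorted[4] = eueeeoo$  (last char: '$')
  sorted[5] = o$eueeeo  (last char: 'o')
  sorted[6] = oo$eueee  (last char: 'e')
  sorted[7] = ueeeoo$e  (last char: 'e')
Last column: ouee$oee
Original string S is at sorted index 4

Answer: ouee$oee
4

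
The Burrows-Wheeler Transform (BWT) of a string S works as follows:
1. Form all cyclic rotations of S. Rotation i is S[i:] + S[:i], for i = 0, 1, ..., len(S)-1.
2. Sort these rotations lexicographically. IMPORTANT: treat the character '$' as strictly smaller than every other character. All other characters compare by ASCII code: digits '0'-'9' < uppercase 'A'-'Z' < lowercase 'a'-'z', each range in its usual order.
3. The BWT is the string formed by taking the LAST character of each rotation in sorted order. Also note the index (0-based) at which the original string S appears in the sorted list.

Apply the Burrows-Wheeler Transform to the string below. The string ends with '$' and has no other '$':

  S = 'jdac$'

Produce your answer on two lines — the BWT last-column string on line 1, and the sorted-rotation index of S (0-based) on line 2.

Answer: cdaj$
4

Derivation:
All 5 rotations (rotation i = S[i:]+S[:i]):
  rot[0] = jdac$
  rot[1] = dac$j
  rot[2] = ac$jd
  rot[3] = c$jda
  rot[4] = $jdac
Sorted (with $ < everything):
  sorted[0] = $jdac  (last char: 'c')
  sorted[1] = ac$jd  (last char: 'd')
  sorted[2] = c$jda  (last char: 'a')
  sorted[3] = dac$j  (last char: 'j')
  sorted[4] = jdac$  (last char: '$')
Last column: cdaj$
Original string S is at sorted index 4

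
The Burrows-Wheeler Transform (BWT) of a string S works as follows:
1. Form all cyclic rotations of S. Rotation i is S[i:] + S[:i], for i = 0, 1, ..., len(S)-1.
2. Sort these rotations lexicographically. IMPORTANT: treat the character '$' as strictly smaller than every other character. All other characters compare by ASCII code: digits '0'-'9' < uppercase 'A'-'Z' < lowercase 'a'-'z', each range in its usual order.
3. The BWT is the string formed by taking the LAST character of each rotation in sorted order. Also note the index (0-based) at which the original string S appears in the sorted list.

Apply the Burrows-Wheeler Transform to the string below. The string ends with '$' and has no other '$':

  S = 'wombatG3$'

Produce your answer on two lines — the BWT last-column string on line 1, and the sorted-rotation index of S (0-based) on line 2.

All 9 rotations (rotation i = S[i:]+S[:i]):
  rot[0] = wombatG3$
  rot[1] = ombatG3$w
  rot[2] = mbatG3$wo
  rot[3] = batG3$wom
  rot[4] = atG3$womb
  rot[5] = tG3$womba
  rot[6] = G3$wombat
  rot[7] = 3$wombatG
  rot[8] = $wombatG3
Sorted (with $ < everything):
  sorted[0] = $wombatG3  (last char: '3')
  sorted[1] = 3$wombatG  (last char: 'G')
  sorted[2] = G3$wombat  (last char: 't')
  sorted[3] = atG3$womb  (last char: 'b')
  sorted[4] = batG3$wom  (last char: 'm')
  sorted[5] = mbatG3$wo  (last char: 'o')
  sorted[6] = ombatG3$w  (last char: 'w')
  sorted[7] = tG3$womba  (last char: 'a')
  sorted[8] = wombatG3$  (last char: '$')
Last column: 3Gtbmowa$
Original string S is at sorted index 8

Answer: 3Gtbmowa$
8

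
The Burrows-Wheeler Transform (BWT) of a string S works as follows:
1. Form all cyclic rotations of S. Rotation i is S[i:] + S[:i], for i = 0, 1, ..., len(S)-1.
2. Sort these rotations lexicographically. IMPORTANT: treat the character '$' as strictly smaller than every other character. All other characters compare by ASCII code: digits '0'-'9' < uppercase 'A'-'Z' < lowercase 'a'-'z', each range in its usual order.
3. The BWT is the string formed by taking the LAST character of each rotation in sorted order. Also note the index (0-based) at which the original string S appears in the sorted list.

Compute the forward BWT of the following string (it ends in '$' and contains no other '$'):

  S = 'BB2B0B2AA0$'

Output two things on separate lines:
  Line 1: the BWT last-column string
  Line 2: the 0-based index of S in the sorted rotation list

Answer: 0ABBBA220B$
10

Derivation:
All 11 rotations (rotation i = S[i:]+S[:i]):
  rot[0] = BB2B0B2AA0$
  rot[1] = B2B0B2AA0$B
  rot[2] = 2B0B2AA0$BB
  rot[3] = B0B2AA0$BB2
  rot[4] = 0B2AA0$BB2B
  rot[5] = B2AA0$BB2B0
  rot[6] = 2AA0$BB2B0B
  rot[7] = AA0$BB2B0B2
  rot[8] = A0$BB2B0B2A
  rot[9] = 0$BB2B0B2AA
  rot[10] = $BB2B0B2AA0
Sorted (with $ < everything):
  sorted[0] = $BB2B0B2AA0  (last char: '0')
  sorted[1] = 0$BB2B0B2AA  (last char: 'A')
  sorted[2] = 0B2AA0$BB2B  (last char: 'B')
  sorted[3] = 2AA0$BB2B0B  (last char: 'B')
  sorted[4] = 2B0B2AA0$BB  (last char: 'B')
  sorted[5] = A0$BB2B0B2A  (last char: 'A')
  sorted[6] = AA0$BB2B0B2  (last char: '2')
  sorted[7] = B0B2AA0$BB2  (last char: '2')
  sorted[8] = B2AA0$BB2B0  (last char: '0')
  sorted[9] = B2B0B2AA0$B  (last char: 'B')
  sorted[10] = BB2B0B2AA0$  (last char: '$')
Last column: 0ABBBA220B$
Original string S is at sorted index 10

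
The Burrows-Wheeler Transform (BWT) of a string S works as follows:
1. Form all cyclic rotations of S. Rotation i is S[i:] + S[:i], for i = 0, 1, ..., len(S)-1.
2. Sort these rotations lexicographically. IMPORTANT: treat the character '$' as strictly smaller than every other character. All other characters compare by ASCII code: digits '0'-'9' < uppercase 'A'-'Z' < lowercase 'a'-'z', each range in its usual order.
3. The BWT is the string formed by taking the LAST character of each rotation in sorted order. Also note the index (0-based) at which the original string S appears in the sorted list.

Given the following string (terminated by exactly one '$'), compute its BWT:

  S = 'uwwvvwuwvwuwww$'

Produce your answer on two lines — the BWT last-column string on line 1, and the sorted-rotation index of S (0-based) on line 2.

Answer: ww$wwvwwvvwuwuu
2

Derivation:
All 15 rotations (rotation i = S[i:]+S[:i]):
  rot[0] = uwwvvwuwvwuwww$
  rot[1] = wwvvwuwvwuwww$u
  rot[2] = wvvwuwvwuwww$uw
  rot[3] = vvwuwvwuwww$uww
  rot[4] = vwuwvwuwww$uwwv
  rot[5] = wuwvwuwww$uwwvv
  rot[6] = uwvwuwww$uwwvvw
  rot[7] = wvwuwww$uwwvvwu
  rot[8] = vwuwww$uwwvvwuw
  rot[9] = wuwww$uwwvvwuwv
  rot[10] = uwww$uwwvvwuwvw
  rot[11] = www$uwwvvwuwvwu
  rot[12] = ww$uwwvvwuwvwuw
  rot[13] = w$uwwvvwuwvwuww
  rot[14] = $uwwvvwuwvwuwww
Sorted (with $ < everything):
  sorted[0] = $uwwvvwuwvwuwww  (last char: 'w')
  sorted[1] = uwvwuwww$uwwvvw  (last char: 'w')
  sorted[2] = uwwvvwuwvwuwww$  (last char: '$')
  sorted[3] = uwww$uwwvvwuwvw  (last char: 'w')
  sorted[4] = vvwuwvwuwww$uww  (last char: 'w')
  sorted[5] = vwuwvwuwww$uwwv  (last char: 'v')
  sorted[6] = vwuwww$uwwvvwuw  (last char: 'w')
  sorted[7] = w$uwwvvwuwvwuww  (last char: 'w')
  sorted[8] = wuwvwuwww$uwwvv  (last char: 'v')
  sorted[9] = wuwww$uwwvvwuwv  (last char: 'v')
  sorted[10] = wvvwuwvwuwww$uw  (last char: 'w')
  sorted[11] = wvwuwww$uwwvvwu  (last char: 'u')
  sorted[12] = ww$uwwvvwuwvwuw  (last char: 'w')
  sorted[13] = wwvvwuwvwuwww$u  (last char: 'u')
  sorted[14] = www$uwwvvwuwvwu  (last char: 'u')
Last column: ww$wwvwwvvwuwuu
Original string S is at sorted index 2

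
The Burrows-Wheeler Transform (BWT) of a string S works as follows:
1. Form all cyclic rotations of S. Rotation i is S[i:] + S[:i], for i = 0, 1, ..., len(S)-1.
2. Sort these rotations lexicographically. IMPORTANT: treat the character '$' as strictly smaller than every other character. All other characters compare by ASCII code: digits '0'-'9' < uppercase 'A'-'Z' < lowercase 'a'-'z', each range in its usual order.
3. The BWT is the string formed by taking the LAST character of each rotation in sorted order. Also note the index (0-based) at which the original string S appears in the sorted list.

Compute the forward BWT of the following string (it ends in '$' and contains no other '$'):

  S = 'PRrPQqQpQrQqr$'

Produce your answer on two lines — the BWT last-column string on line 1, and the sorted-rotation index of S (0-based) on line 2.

All 14 rotations (rotation i = S[i:]+S[:i]):
  rot[0] = PRrPQqQpQrQqr$
  rot[1] = RrPQqQpQrQqr$P
  rot[2] = rPQqQpQrQqr$PR
  rot[3] = PQqQpQrQqr$PRr
  rot[4] = QqQpQrQqr$PRrP
  rot[5] = qQpQrQqr$PRrPQ
  rot[6] = QpQrQqr$PRrPQq
  rot[7] = pQrQqr$PRrPQqQ
  rot[8] = QrQqr$PRrPQqQp
  rot[9] = rQqr$PRrPQqQpQ
  rot[10] = Qqr$PRrPQqQpQr
  rot[11] = qr$PRrPQqQpQrQ
  rot[12] = r$PRrPQqQpQrQq
  rot[13] = $PRrPQqQpQrQqr
Sorted (with $ < everything):
  sorted[0] = $PRrPQqQpQrQqr  (last char: 'r')
  sorted[1] = PQqQpQrQqr$PRr  (last char: 'r')
  sorted[2] = PRrPQqQpQrQqr$  (last char: '$')
  sorted[3] = QpQrQqr$PRrPQq  (last char: 'q')
  sorted[4] = QqQpQrQqr$PRrP  (last char: 'P')
  sorted[5] = Qqr$PRrPQqQpQr  (last char: 'r')
  sorted[6] = QrQqr$PRrPQqQp  (last char: 'p')
  sorted[7] = RrPQqQpQrQqr$P  (last char: 'P')
  sorted[8] = pQrQqr$PRrPQqQ  (last char: 'Q')
  sorted[9] = qQpQrQqr$PRrPQ  (last char: 'Q')
  sorted[10] = qr$PRrPQqQpQrQ  (last char: 'Q')
  sorted[11] = r$PRrPQqQpQrQq  (last char: 'q')
  sorted[12] = rPQqQpQrQqr$PR  (last char: 'R')
  sorted[13] = rQqr$PRrPQqQpQ  (last char: 'Q')
Last column: rr$qPrpPQQQqRQ
Original string S is at sorted index 2

Answer: rr$qPrpPQQQqRQ
2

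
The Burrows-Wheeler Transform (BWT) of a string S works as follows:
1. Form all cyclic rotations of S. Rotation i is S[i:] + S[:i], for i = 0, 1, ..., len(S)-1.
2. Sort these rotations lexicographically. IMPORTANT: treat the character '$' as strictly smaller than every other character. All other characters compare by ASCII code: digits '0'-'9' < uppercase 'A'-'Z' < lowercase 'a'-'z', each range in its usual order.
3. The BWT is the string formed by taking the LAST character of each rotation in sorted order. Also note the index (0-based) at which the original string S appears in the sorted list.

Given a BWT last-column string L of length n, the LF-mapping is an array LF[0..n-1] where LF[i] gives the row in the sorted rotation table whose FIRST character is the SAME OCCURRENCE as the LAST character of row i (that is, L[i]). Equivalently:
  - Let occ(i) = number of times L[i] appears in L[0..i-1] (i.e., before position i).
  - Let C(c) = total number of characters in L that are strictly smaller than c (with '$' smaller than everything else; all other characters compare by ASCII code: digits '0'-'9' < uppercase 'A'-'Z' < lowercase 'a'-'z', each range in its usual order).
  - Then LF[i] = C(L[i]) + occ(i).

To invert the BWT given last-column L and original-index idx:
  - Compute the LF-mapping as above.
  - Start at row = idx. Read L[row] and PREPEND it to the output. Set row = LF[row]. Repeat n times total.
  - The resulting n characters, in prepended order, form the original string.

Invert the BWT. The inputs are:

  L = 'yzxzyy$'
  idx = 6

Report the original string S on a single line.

LF mapping: 2 5 1 6 3 4 0
Walk LF starting at row 6, prepending L[row]:
  step 1: row=6, L[6]='$', prepend. Next row=LF[6]=0
  step 2: row=0, L[0]='y', prepend. Next row=LF[0]=2
  step 3: row=2, L[2]='x', prepend. Next row=LF[2]=1
  step 4: row=1, L[1]='z', prepend. Next row=LF[1]=5
  step 5: row=5, L[5]='y', prepend. Next row=LF[5]=4
  step 6: row=4, L[4]='y', prepend. Next row=LF[4]=3
  step 7: row=3, L[3]='z', prepend. Next row=LF[3]=6
Reversed output: zyyzxy$

Answer: zyyzxy$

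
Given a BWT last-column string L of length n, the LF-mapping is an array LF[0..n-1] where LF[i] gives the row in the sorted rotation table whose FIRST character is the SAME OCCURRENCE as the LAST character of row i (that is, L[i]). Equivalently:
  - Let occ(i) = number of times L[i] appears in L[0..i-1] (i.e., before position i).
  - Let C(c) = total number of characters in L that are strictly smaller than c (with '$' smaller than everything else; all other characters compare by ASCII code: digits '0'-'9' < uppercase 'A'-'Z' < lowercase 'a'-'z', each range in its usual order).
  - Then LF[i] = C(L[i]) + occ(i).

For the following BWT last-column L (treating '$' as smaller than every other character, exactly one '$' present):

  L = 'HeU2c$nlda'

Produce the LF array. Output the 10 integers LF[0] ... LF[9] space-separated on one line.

Char counts: '$':1, '2':1, 'H':1, 'U':1, 'a':1, 'c':1, 'd':1, 'e':1, 'l':1, 'n':1
C (first-col start): C('$')=0, C('2')=1, C('H')=2, C('U')=3, C('a')=4, C('c')=5, C('d')=6, C('e')=7, C('l')=8, C('n')=9
L[0]='H': occ=0, LF[0]=C('H')+0=2+0=2
L[1]='e': occ=0, LF[1]=C('e')+0=7+0=7
L[2]='U': occ=0, LF[2]=C('U')+0=3+0=3
L[3]='2': occ=0, LF[3]=C('2')+0=1+0=1
L[4]='c': occ=0, LF[4]=C('c')+0=5+0=5
L[5]='$': occ=0, LF[5]=C('$')+0=0+0=0
L[6]='n': occ=0, LF[6]=C('n')+0=9+0=9
L[7]='l': occ=0, LF[7]=C('l')+0=8+0=8
L[8]='d': occ=0, LF[8]=C('d')+0=6+0=6
L[9]='a': occ=0, LF[9]=C('a')+0=4+0=4

Answer: 2 7 3 1 5 0 9 8 6 4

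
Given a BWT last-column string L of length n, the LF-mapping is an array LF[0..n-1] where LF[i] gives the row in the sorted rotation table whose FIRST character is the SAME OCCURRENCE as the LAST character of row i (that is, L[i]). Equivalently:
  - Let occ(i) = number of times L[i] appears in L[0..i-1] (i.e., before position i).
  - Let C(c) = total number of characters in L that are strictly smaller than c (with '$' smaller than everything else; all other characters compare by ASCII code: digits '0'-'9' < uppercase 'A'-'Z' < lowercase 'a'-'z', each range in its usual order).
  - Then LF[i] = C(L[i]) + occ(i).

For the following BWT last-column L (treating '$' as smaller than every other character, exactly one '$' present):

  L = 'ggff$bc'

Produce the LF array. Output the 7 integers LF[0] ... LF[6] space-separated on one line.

Char counts: '$':1, 'b':1, 'c':1, 'f':2, 'g':2
C (first-col start): C('$')=0, C('b')=1, C('c')=2, C('f')=3, C('g')=5
L[0]='g': occ=0, LF[0]=C('g')+0=5+0=5
L[1]='g': occ=1, LF[1]=C('g')+1=5+1=6
L[2]='f': occ=0, LF[2]=C('f')+0=3+0=3
L[3]='f': occ=1, LF[3]=C('f')+1=3+1=4
L[4]='$': occ=0, LF[4]=C('$')+0=0+0=0
L[5]='b': occ=0, LF[5]=C('b')+0=1+0=1
L[6]='c': occ=0, LF[6]=C('c')+0=2+0=2

Answer: 5 6 3 4 0 1 2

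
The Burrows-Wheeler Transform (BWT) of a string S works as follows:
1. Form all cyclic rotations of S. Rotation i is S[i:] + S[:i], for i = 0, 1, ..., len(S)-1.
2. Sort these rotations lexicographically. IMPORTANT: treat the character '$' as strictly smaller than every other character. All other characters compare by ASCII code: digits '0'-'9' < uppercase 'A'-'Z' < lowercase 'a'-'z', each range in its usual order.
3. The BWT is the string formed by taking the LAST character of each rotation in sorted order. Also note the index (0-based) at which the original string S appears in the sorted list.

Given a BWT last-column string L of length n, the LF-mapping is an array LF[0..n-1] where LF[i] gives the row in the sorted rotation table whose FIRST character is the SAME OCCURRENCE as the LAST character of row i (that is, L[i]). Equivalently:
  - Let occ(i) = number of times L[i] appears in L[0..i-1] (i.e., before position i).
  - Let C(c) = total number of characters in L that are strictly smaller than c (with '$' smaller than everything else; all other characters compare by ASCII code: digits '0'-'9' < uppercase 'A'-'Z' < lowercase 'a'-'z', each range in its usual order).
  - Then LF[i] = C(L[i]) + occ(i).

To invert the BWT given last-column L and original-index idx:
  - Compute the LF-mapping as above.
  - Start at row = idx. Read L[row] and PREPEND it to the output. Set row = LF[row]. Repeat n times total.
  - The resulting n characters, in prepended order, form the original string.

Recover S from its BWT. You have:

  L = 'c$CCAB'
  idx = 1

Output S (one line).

LF mapping: 5 0 3 4 1 2
Walk LF starting at row 1, prepending L[row]:
  step 1: row=1, L[1]='$', prepend. Next row=LF[1]=0
  step 2: row=0, L[0]='c', prepend. Next row=LF[0]=5
  step 3: row=5, L[5]='B', prepend. Next row=LF[5]=2
  step 4: row=2, L[2]='C', prepend. Next row=LF[2]=3
  step 5: row=3, L[3]='C', prepend. Next row=LF[3]=4
  step 6: row=4, L[4]='A', prepend. Next row=LF[4]=1
Reversed output: ACCBc$

Answer: ACCBc$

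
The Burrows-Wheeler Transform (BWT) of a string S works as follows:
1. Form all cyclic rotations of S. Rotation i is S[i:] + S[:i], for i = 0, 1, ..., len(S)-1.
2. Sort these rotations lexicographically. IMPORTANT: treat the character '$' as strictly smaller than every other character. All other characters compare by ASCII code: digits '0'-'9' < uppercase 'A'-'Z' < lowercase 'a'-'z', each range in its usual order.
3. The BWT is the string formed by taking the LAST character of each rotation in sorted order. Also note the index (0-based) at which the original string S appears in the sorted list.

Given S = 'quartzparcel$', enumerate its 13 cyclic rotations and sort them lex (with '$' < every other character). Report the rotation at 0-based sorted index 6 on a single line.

All 13 rotations (rotation i = S[i:]+S[:i]):
  rot[0] = quartzparcel$
  rot[1] = uartzparcel$q
  rot[2] = artzparcel$qu
  rot[3] = rtzparcel$qua
  rot[4] = tzparcel$quar
  rot[5] = zparcel$quart
  rot[6] = parcel$quartz
  rot[7] = arcel$quartzp
  rot[8] = rcel$quartzpa
  rot[9] = cel$quartzpar
  rot[10] = el$quartzparc
  rot[11] = l$quartzparce
  rot[12] = $quartzparcel
Sorted (with $ < everything):
  sorted[0] = $quartzparcel
  sorted[1] = arcel$quartzp
  sorted[2] = artzparcel$qu
  sorted[3] = cel$quartzpar
  sorted[4] = el$quartzparc
  sorted[5] = l$quartzparce
  sorted[6] = parcel$quartz
  sorted[7] = quartzparcel$
  sorted[8] = rcel$quartzpa
  sorted[9] = rtzparcel$qua
  sorted[10] = tzparcel$quar
  sorted[11] = uartzparcel$q
  sorted[12] = zparcel$quart
sorted[6] = parcel$quartz

Answer: parcel$quartz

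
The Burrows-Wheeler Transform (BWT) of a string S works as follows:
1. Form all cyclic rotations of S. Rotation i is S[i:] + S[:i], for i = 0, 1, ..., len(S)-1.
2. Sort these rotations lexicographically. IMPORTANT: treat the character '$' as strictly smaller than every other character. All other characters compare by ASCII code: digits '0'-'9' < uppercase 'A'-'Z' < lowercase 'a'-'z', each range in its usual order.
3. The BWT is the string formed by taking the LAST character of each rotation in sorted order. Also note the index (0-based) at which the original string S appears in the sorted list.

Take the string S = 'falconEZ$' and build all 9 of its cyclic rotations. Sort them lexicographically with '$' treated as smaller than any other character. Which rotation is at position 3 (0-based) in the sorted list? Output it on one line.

All 9 rotations (rotation i = S[i:]+S[:i]):
  rot[0] = falconEZ$
  rot[1] = alconEZ$f
  rot[2] = lconEZ$fa
  rot[3] = conEZ$fal
  rot[4] = onEZ$falc
  rot[5] = nEZ$falco
  rot[6] = EZ$falcon
  rot[7] = Z$falconE
  rot[8] = $falconEZ
Sorted (with $ < everything):
  sorted[0] = $falconEZ
  sorted[1] = EZ$falcon
  sorted[2] = Z$falconE
  sorted[3] = alconEZ$f
  sorted[4] = conEZ$fal
  sorted[5] = falconEZ$
  sorted[6] = lconEZ$fa
  sorted[7] = nEZ$falco
  sorted[8] = onEZ$falc
sorted[3] = alconEZ$f

Answer: alconEZ$f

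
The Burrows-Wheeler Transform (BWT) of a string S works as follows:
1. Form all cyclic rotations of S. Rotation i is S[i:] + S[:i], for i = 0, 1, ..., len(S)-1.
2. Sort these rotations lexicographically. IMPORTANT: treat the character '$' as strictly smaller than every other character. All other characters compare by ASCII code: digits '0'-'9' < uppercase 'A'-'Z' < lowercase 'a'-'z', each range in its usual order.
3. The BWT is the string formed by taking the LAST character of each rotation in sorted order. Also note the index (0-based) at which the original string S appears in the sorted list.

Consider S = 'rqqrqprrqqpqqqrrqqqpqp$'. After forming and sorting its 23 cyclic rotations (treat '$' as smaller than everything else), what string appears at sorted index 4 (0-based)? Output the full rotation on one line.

Answer: prrqqpqqqrrqqqpqp$rqqrq

Derivation:
All 23 rotations (rotation i = S[i:]+S[:i]):
  rot[0] = rqqrqprrqqpqqqrrqqqpqp$
  rot[1] = qqrqprrqqpqqqrrqqqpqp$r
  rot[2] = qrqprrqqpqqqrrqqqpqp$rq
  rot[3] = rqprrqqpqqqrrqqqpqp$rqq
  rot[4] = qprrqqpqqqrrqqqpqp$rqqr
  rot[5] = prrqqpqqqrrqqqpqp$rqqrq
  rot[6] = rrqqpqqqrrqqqpqp$rqqrqp
  rot[7] = rqqpqqqrrqqqpqp$rqqrqpr
  rot[8] = qqpqqqrrqqqpqp$rqqrqprr
  rot[9] = qpqqqrrqqqpqp$rqqrqprrq
  rot[10] = pqqqrrqqqpqp$rqqrqprrqq
  rot[11] = qqqrrqqqpqp$rqqrqprrqqp
  rot[12] = qqrrqqqpqp$rqqrqprrqqpq
  rot[13] = qrrqqqpqp$rqqrqprrqqpqq
  rot[14] = rrqqqpqp$rqqrqprrqqpqqq
  rot[15] = rqqqpqp$rqqrqprrqqpqqqr
  rot[16] = qqqpqp$rqqrqprrqqpqqqrr
  rot[17] = qqpqp$rqqrqprrqqpqqqrrq
  rot[18] = qpqp$rqqrqprrqqpqqqrrqq
  rot[19] = pqp$rqqrqprrqqpqqqrrqqq
  rot[20] = qp$rqqrqprrqqpqqqrrqqqp
  rot[21] = p$rqqrqprrqqpqqqrrqqqpq
  rot[22] = $rqqrqprrqqpqqqrrqqqpqp
Sorted (with $ < everything):
  sorted[0] = $rqqrqprrqqpqqqrrqqqpqp
  sorted[1] = p$rqqrqprrqqpqqqrrqqqpq
  sorted[2] = pqp$rqqrqprrqqpqqqrrqqq
  sorted[3] = pqqqrrqqqpqp$rqqrqprrqq
  sorted[4] = prrqqpqqqrrqqqpqp$rqqrq
  sorted[5] = qp$rqqrqprrqqpqqqrrqqqp
  sorted[6] = qpqp$rqqrqprrqqpqqqrrqq
  sorted[7] = qpqqqrrqqqpqp$rqqrqprrq
  sorted[8] = qprrqqpqqqrrqqqpqp$rqqr
  sorted[9] = qqpqp$rqqrqprrqqpqqqrrq
  sorted[10] = qqpqqqrrqqqpqp$rqqrqprr
  sorted[11] = qqqpqp$rqqrqprrqqpqqqrr
  sorted[12] = qqqrrqqqpqp$rqqrqprrqqp
  sorted[13] = qqrqprrqqpqqqrrqqqpqp$r
  sorted[14] = qqrrqqqpqp$rqqrqprrqqpq
  sorted[15] = qrqprrqqpqqqrrqqqpqp$rq
  sorted[16] = qrrqqqpqp$rqqrqprrqqpqq
  sorted[17] = rqprrqqpqqqrrqqqpqp$rqq
  sorted[18] = rqqpqqqrrqqqpqp$rqqrqpr
  sorted[19] = rqqqpqp$rqqrqprrqqpqqqr
  sorted[20] = rqqrqprrqqpqqqrrqqqpqp$
  sorted[21] = rrqqpqqqrrqqqpqp$rqqrqp
  sorted[22] = rrqqqpqp$rqqrqprrqqpqqq
sorted[4] = prrqqpqqqrrqqqpqp$rqqrq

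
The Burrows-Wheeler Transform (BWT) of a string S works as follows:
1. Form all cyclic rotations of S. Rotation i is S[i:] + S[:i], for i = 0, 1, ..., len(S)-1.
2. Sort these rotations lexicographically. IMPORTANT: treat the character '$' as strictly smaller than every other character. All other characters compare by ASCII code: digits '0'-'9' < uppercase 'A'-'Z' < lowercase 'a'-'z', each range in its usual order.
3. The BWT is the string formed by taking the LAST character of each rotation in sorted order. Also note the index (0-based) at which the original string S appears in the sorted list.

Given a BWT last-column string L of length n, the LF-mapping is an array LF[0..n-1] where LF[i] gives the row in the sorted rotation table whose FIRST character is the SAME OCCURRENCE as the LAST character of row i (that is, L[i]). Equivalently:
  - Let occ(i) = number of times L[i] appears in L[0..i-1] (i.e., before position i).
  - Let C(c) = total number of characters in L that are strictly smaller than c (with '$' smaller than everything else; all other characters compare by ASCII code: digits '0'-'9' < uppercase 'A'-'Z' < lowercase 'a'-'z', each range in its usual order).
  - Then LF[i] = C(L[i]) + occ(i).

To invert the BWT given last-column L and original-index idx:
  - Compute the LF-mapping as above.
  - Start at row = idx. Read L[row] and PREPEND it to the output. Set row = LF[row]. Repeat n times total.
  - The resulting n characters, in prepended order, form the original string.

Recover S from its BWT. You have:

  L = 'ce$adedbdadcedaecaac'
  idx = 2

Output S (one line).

Answer: aceaadceddcdaeaedbc$

Derivation:
LF mapping: 7 16 0 1 11 17 12 6 13 2 14 8 18 15 3 19 9 4 5 10
Walk LF starting at row 2, prepending L[row]:
  step 1: row=2, L[2]='$', prepend. Next row=LF[2]=0
  step 2: row=0, L[0]='c', prepend. Next row=LF[0]=7
  step 3: row=7, L[7]='b', prepend. Next row=LF[7]=6
  step 4: row=6, L[6]='d', prepend. Next row=LF[6]=12
  step 5: row=12, L[12]='e', prepend. Next row=LF[12]=18
  step 6: row=18, L[18]='a', prepend. Next row=LF[18]=5
  step 7: row=5, L[5]='e', prepend. Next row=LF[5]=17
  step 8: row=17, L[17]='a', prepend. Next row=LF[17]=4
  step 9: row=4, L[4]='d', prepend. Next row=LF[4]=11
  step 10: row=11, L[11]='c', prepend. Next row=LF[11]=8
  step 11: row=8, L[8]='d', prepend. Next row=LF[8]=13
  step 12: row=13, L[13]='d', prepend. Next row=LF[13]=15
  step 13: row=15, L[15]='e', prepend. Next row=LF[15]=19
  step 14: row=19, L[19]='c', prepend. Next row=LF[19]=10
  step 15: row=10, L[10]='d', prepend. Next row=LF[10]=14
  step 16: row=14, L[14]='a', prepend. Next row=LF[14]=3
  step 17: row=3, L[3]='a', prepend. Next row=LF[3]=1
  step 18: row=1, L[1]='e', prepend. Next row=LF[1]=16
  step 19: row=16, L[16]='c', prepend. Next row=LF[16]=9
  step 20: row=9, L[9]='a', prepend. Next row=LF[9]=2
Reversed output: aceaadceddcdaeaedbc$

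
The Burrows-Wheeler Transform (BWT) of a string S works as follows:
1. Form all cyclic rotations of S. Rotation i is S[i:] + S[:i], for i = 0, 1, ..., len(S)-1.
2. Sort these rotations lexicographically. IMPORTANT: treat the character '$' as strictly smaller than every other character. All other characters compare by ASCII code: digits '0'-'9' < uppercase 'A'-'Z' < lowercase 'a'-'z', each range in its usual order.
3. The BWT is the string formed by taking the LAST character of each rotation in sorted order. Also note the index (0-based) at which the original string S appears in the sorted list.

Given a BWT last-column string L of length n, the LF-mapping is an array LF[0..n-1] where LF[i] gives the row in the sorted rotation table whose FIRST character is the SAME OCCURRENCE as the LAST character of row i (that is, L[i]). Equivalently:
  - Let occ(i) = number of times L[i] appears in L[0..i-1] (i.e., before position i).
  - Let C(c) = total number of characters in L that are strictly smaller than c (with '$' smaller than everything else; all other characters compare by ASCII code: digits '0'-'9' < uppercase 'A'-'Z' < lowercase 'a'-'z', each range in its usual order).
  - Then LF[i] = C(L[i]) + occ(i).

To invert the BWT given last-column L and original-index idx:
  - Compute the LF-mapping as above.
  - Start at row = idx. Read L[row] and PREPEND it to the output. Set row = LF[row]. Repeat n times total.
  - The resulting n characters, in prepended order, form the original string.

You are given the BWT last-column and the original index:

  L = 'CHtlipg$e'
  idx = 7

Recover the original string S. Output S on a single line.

LF mapping: 1 2 8 6 5 7 4 0 3
Walk LF starting at row 7, prepending L[row]:
  step 1: row=7, L[7]='$', prepend. Next row=LF[7]=0
  step 2: row=0, L[0]='C', prepend. Next row=LF[0]=1
  step 3: row=1, L[1]='H', prepend. Next row=LF[1]=2
  step 4: row=2, L[2]='t', prepend. Next row=LF[2]=8
  step 5: row=8, L[8]='e', prepend. Next row=LF[8]=3
  step 6: row=3, L[3]='l', prepend. Next row=LF[3]=6
  step 7: row=6, L[6]='g', prepend. Next row=LF[6]=4
  step 8: row=4, L[4]='i', prepend. Next row=LF[4]=5
  step 9: row=5, L[5]='p', prepend. Next row=LF[5]=7
Reversed output: pigletHC$

Answer: pigletHC$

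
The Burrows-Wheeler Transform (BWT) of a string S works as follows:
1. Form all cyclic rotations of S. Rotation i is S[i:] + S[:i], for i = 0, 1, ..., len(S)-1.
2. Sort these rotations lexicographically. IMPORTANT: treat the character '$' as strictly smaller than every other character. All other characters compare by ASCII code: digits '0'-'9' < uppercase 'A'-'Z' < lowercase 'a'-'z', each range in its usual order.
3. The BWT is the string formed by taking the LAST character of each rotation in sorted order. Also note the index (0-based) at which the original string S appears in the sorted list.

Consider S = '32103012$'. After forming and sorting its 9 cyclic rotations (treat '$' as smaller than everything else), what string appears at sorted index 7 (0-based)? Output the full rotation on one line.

All 9 rotations (rotation i = S[i:]+S[:i]):
  rot[0] = 32103012$
  rot[1] = 2103012$3
  rot[2] = 103012$32
  rot[3] = 03012$321
  rot[4] = 3012$3210
  rot[5] = 012$32103
  rot[6] = 12$321030
  rot[7] = 2$3210301
  rot[8] = $32103012
Sorted (with $ < everything):
  sorted[0] = $32103012
  sorted[1] = 012$32103
  sorted[2] = 03012$321
  sorted[3] = 103012$32
  sorted[4] = 12$321030
  sorted[5] = 2$3210301
  sorted[6] = 2103012$3
  sorted[7] = 3012$3210
  sorted[8] = 32103012$
sorted[7] = 3012$3210

Answer: 3012$3210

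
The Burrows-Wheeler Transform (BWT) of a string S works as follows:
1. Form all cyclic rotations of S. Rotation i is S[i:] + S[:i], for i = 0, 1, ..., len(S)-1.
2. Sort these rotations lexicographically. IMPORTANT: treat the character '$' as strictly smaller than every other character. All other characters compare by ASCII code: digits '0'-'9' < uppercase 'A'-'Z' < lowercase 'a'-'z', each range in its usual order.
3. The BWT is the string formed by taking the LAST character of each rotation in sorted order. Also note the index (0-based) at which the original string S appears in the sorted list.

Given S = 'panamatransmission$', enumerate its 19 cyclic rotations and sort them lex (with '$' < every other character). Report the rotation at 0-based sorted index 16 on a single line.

All 19 rotations (rotation i = S[i:]+S[:i]):
  rot[0] = panamatransmission$
  rot[1] = anamatransmission$p
  rot[2] = namatransmission$pa
  rot[3] = amatransmission$pan
  rot[4] = matransmission$pana
  rot[5] = atransmission$panam
  rot[6] = transmission$panama
  rot[7] = ransmission$panamat
  rot[8] = ansmission$panamatr
  rot[9] = nsmission$panamatra
  rot[10] = smission$panamatran
  rot[11] = mission$panamatrans
  rot[12] = ission$panamatransm
  rot[13] = ssion$panamatransmi
  rot[14] = sion$panamatransmis
  rot[15] = ion$panamatransmiss
  rot[16] = on$panamatransmissi
  rot[17] = n$panamatransmissio
  rot[18] = $panamatransmission
Sorted (with $ < everything):
  sorted[0] = $panamatransmission
  sorted[1] = amatransmission$pan
  sorted[2] = anamatransmission$p
  sorted[3] = ansmission$panamatr
  sorted[4] = atransmission$panam
  sorted[5] = ion$panamatransmiss
  sorted[6] = ission$panamatransm
  sorted[7] = matransmission$pana
  sorted[8] = mission$panamatrans
  sorted[9] = n$panamatransmissio
  sorted[10] = namatransmission$pa
  sorted[11] = nsmission$panamatra
  sorted[12] = on$panamatransmissi
  sorted[13] = panamatransmission$
  sorted[14] = ransmission$panamat
  sorted[15] = sion$panamatransmis
  sorted[16] = smission$panamatran
  sorted[17] = ssion$panamatransmi
  sorted[18] = transmission$panama
sorted[16] = smission$panamatran

Answer: smission$panamatran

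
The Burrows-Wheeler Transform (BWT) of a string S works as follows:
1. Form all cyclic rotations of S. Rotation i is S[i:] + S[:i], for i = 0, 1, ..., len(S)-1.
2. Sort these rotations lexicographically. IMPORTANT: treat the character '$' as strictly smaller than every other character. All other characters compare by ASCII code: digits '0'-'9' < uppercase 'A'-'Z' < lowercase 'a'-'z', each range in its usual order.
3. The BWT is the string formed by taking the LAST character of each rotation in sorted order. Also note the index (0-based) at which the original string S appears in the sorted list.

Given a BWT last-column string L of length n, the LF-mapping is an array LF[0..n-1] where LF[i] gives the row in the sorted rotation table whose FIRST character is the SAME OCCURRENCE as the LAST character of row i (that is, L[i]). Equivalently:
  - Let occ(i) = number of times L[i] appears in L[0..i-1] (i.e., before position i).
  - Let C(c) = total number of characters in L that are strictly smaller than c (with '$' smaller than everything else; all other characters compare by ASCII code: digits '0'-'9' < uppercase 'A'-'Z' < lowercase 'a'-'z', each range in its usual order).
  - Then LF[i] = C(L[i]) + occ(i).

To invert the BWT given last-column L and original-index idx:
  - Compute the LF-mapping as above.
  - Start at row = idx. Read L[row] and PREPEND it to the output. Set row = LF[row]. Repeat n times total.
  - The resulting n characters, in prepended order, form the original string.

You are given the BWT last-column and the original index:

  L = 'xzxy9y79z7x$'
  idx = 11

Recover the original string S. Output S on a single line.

LF mapping: 5 10 6 8 3 9 1 4 11 2 7 0
Walk LF starting at row 11, prepending L[row]:
  step 1: row=11, L[11]='$', prepend. Next row=LF[11]=0
  step 2: row=0, L[0]='x', prepend. Next row=LF[0]=5
  step 3: row=5, L[5]='y', prepend. Next row=LF[5]=9
  step 4: row=9, L[9]='7', prepend. Next row=LF[9]=2
  step 5: row=2, L[2]='x', prepend. Next row=LF[2]=6
  step 6: row=6, L[6]='7', prepend. Next row=LF[6]=1
  step 7: row=1, L[1]='z', prepend. Next row=LF[1]=10
  step 8: row=10, L[10]='x', prepend. Next row=LF[10]=7
  step 9: row=7, L[7]='9', prepend. Next row=LF[7]=4
  step 10: row=4, L[4]='9', prepend. Next row=LF[4]=3
  step 11: row=3, L[3]='y', prepend. Next row=LF[3]=8
  step 12: row=8, L[8]='z', prepend. Next row=LF[8]=11
Reversed output: zy99xz7x7yx$

Answer: zy99xz7x7yx$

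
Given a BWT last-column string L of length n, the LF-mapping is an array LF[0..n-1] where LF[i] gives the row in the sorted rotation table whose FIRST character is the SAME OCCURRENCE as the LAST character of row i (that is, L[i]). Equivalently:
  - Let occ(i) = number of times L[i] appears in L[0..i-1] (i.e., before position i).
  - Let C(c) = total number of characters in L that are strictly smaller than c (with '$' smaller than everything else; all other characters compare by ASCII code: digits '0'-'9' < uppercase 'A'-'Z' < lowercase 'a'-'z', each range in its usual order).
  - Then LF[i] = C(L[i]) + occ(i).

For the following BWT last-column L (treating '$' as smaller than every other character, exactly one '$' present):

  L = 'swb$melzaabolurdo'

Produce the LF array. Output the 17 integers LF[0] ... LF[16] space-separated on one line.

Char counts: '$':1, 'a':2, 'b':2, 'd':1, 'e':1, 'l':2, 'm':1, 'o':2, 'r':1, 's':1, 'u':1, 'w':1, 'z':1
C (first-col start): C('$')=0, C('a')=1, C('b')=3, C('d')=5, C('e')=6, C('l')=7, C('m')=9, C('o')=10, C('r')=12, C('s')=13, C('u')=14, C('w')=15, C('z')=16
L[0]='s': occ=0, LF[0]=C('s')+0=13+0=13
L[1]='w': occ=0, LF[1]=C('w')+0=15+0=15
L[2]='b': occ=0, LF[2]=C('b')+0=3+0=3
L[3]='$': occ=0, LF[3]=C('$')+0=0+0=0
L[4]='m': occ=0, LF[4]=C('m')+0=9+0=9
L[5]='e': occ=0, LF[5]=C('e')+0=6+0=6
L[6]='l': occ=0, LF[6]=C('l')+0=7+0=7
L[7]='z': occ=0, LF[7]=C('z')+0=16+0=16
L[8]='a': occ=0, LF[8]=C('a')+0=1+0=1
L[9]='a': occ=1, LF[9]=C('a')+1=1+1=2
L[10]='b': occ=1, LF[10]=C('b')+1=3+1=4
L[11]='o': occ=0, LF[11]=C('o')+0=10+0=10
L[12]='l': occ=1, LF[12]=C('l')+1=7+1=8
L[13]='u': occ=0, LF[13]=C('u')+0=14+0=14
L[14]='r': occ=0, LF[14]=C('r')+0=12+0=12
L[15]='d': occ=0, LF[15]=C('d')+0=5+0=5
L[16]='o': occ=1, LF[16]=C('o')+1=10+1=11

Answer: 13 15 3 0 9 6 7 16 1 2 4 10 8 14 12 5 11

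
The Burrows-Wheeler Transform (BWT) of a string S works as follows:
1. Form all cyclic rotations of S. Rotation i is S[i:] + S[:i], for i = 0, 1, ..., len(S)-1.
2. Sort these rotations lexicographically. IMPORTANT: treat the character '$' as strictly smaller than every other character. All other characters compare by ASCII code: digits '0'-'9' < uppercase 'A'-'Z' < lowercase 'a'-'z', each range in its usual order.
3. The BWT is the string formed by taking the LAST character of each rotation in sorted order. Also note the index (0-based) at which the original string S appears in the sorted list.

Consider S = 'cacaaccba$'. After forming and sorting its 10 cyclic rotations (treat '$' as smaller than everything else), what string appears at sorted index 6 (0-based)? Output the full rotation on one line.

Answer: caaccba$ca

Derivation:
All 10 rotations (rotation i = S[i:]+S[:i]):
  rot[0] = cacaaccba$
  rot[1] = acaaccba$c
  rot[2] = caaccba$ca
  rot[3] = aaccba$cac
  rot[4] = accba$caca
  rot[5] = ccba$cacaa
  rot[6] = cba$cacaac
  rot[7] = ba$cacaacc
  rot[8] = a$cacaaccb
  rot[9] = $cacaaccba
Sorted (with $ < everything):
  sorted[0] = $cacaaccba
  sorted[1] = a$cacaaccb
  sorted[2] = aaccba$cac
  sorted[3] = acaaccba$c
  sorted[4] = accba$caca
  sorted[5] = ba$cacaacc
  sorted[6] = caaccba$ca
  sorted[7] = cacaaccba$
  sorted[8] = cba$cacaac
  sorted[9] = ccba$cacaa
sorted[6] = caaccba$ca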